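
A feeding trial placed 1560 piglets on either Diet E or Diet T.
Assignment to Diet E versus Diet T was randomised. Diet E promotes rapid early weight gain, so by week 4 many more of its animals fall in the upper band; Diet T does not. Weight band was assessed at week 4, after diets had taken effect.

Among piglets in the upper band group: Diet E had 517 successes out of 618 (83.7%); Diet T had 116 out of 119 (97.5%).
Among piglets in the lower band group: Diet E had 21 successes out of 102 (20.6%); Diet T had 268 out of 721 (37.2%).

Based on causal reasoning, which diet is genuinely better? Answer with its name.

The stratified and pooled comparisons disagree (Diet T wins within each week-4 weight band; Diet E wins overall), so the answer turns on the causal role of week-4 weight band.
The distribution of week-4 weight band is itself part of what the diet does — it is an intermediate outcome. Holding it fixed would remove that part of the effect; the total effect is the pooled difference.
Pooled: Diet E 74.7% vs Diet T 45.7%; Diet E is higher overall.

Diet E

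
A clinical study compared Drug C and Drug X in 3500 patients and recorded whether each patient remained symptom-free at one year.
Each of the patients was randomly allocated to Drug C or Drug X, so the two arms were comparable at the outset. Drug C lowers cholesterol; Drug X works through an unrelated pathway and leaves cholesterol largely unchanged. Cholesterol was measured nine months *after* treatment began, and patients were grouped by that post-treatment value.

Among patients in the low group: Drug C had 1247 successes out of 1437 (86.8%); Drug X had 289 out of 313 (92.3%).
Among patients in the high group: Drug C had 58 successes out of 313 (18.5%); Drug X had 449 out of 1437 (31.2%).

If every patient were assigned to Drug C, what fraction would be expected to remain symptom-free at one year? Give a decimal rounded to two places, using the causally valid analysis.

The distribution of cholesterol is itself part of what the drug does — it is an intermediate outcome. Holding it fixed would remove that part of the effect; the total effect is the pooled difference.
So P(outcome | do(Drug C)) is just the pooled rate for Drug C: 1305/1750 = 0.746.

0.75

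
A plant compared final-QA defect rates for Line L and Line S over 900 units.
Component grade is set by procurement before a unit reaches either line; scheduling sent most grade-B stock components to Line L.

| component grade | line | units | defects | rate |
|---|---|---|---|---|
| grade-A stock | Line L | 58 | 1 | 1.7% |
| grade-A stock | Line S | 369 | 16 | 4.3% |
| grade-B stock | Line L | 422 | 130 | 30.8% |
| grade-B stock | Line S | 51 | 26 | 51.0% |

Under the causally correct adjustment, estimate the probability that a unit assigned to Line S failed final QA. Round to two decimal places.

0.29

Line L is lower inside every component grade stratum but Line S is lower in aggregate. Whether to stratify depends on how component grade relates to the line.
Since component grade is a pre-existing factor (not a product of the line) and it affects the outcome on its own, it is a confounder. The stratified rates, not the pooled rate, identify the causal effect.
Standardising Line S to the population component grade mix: 0.474·16/369 + 0.526·26/51 = 0.289.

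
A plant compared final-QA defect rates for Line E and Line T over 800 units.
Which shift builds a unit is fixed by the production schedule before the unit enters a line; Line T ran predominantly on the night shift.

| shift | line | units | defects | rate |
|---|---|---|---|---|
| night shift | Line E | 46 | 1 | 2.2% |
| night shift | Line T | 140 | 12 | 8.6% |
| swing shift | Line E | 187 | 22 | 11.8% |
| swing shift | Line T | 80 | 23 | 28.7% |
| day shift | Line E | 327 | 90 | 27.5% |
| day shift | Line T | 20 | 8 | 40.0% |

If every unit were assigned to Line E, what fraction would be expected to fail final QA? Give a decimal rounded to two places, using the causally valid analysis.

0.16

Shift differs across lines for reasons unrelated to any effect of the line itself, and it separately predicts the outcome — a classic confounder. We must compare within shift levels.
Standardising Line E to the population shift mix: 0.233·1/46 + 0.334·22/187 + 0.434·90/327 = 0.164.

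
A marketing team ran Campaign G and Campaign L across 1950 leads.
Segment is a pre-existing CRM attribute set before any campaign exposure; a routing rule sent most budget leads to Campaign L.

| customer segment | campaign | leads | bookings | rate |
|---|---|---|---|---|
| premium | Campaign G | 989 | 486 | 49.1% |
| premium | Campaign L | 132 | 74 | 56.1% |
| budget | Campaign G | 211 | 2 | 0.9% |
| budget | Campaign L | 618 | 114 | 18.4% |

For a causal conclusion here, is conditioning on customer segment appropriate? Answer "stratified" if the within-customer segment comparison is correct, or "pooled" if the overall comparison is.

stratified

The stratified and pooled comparisons disagree (Campaign L wins within each customer segment; Campaign G wins overall), so the answer turns on the causal role of customer segment.
Since customer segment is a pre-existing factor (not a product of the campaign) and it affects the outcome on its own, it is a confounder. The stratified rates, not the pooled rate, identify the causal effect.
Within each level — premium: 49.1% vs 56.1%; budget: 0.9% vs 18.4% — Campaign L is higher every time.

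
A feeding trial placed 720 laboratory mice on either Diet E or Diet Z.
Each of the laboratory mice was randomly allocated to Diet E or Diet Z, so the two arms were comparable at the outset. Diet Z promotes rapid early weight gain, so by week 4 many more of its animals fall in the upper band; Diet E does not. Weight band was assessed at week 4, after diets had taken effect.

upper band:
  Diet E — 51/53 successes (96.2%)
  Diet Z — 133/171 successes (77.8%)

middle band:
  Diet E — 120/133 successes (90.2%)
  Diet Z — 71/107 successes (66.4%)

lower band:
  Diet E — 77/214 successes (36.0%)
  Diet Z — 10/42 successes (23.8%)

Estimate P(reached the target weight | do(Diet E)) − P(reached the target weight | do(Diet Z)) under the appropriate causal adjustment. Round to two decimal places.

Within every week-4 weight band level Diet E has the higher rate, yet pooled Diet Z does — Simpson's reversal.
Week-4 weight band is recorded after the diet and is itself shifted by it — it sits on the causal path from diet to outcome. Conditioning on a mediator would strip out part of the effect we want; the pooled comparison gives the total causal effect.
The causal difference is the pooled difference: 0.620 − 0.669 = -0.049.

-0.05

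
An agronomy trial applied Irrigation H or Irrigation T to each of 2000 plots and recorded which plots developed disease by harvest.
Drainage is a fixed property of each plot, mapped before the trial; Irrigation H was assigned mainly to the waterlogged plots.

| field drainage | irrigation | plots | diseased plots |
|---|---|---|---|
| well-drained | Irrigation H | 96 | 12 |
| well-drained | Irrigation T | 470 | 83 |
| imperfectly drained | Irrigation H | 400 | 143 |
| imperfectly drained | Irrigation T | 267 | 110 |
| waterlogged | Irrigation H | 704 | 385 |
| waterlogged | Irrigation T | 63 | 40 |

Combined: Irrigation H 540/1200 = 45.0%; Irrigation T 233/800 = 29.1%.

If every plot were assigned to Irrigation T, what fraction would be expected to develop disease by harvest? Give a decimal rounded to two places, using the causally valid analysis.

Field drainage satisfies the back-door criterion: it is not a descendant of the irrigation, and it blocks the spurious path from irrigation to outcome. Adjusting for it (i.e., using the within-field drainage rates) gives the causal effect.
Standardising Irrigation T to the population field drainage mix: 0.283·83/470 + 0.334·110/267 + 0.384·40/63 = 0.431.

0.43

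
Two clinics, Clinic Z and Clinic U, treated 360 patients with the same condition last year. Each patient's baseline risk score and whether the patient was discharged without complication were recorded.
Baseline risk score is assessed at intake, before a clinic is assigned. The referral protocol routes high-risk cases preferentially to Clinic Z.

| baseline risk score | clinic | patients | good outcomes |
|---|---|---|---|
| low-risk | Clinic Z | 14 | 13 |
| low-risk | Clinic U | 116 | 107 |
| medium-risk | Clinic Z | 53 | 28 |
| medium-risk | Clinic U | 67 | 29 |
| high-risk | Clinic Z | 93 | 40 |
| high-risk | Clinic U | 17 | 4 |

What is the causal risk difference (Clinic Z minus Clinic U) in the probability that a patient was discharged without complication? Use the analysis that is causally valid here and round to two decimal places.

Nothing the clinic does changes baseline risk score; the imbalance is an allocation artefact. With baseline risk score also predicting the outcome, the pooled figure is confounded, and the within-stratum comparison is the causal one.
Adjusting over the population distribution of baseline risk score: 0.361·(0.929−0.922) + 0.333·(0.528−0.433) + 0.306·(0.430−0.235) = +0.094.

+0.09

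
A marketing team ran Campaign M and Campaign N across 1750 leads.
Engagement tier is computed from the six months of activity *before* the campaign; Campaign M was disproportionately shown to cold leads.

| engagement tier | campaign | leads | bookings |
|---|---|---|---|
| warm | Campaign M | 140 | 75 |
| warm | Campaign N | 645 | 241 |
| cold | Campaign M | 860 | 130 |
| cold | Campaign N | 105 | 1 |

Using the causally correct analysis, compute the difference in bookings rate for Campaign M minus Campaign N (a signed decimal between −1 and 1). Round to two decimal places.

The stratified and pooled comparisons disagree (Campaign M wins within each engagement tier; Campaign N wins overall), so the answer turns on the causal role of engagement tier.
Nothing the campaign does changes engagement tier; the imbalance is an allocation artefact. With engagement tier also predicting the outcome, the pooled figure is confounded, and the within-stratum comparison is the causal one.
Adjusting over the population distribution of engagement tier: 0.449·(0.536−0.374) + 0.551·(0.151−0.010) = +0.151.

+0.15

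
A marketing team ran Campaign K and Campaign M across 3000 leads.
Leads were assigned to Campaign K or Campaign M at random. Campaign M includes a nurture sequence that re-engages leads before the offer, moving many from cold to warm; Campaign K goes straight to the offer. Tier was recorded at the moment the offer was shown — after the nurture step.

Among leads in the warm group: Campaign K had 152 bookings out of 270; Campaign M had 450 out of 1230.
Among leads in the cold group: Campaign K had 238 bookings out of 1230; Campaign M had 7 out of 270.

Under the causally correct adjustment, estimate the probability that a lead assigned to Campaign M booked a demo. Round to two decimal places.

Engagement tier here is a post-treatment variable shaped by the campaign; conditioning on it would introduce bias rather than remove it. The overall comparison is the causal one.
So P(outcome | do(Campaign M)) is just the pooled rate for Campaign M: 457/1500 = 0.305.

0.30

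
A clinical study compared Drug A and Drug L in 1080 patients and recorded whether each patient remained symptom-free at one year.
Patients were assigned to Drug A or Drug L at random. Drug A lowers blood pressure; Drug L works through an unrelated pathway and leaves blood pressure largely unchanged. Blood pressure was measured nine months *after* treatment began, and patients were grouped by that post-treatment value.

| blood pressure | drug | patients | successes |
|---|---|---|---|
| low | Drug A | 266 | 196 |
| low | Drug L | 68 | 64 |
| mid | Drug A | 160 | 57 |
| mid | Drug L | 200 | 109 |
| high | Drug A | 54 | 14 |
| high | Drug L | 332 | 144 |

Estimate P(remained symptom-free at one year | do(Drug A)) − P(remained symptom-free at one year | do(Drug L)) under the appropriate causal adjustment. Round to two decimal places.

+0.03

Drug L is higher inside every blood pressure stratum but Drug A is higher in aggregate. Whether to stratify depends on how blood pressure relates to the drug.
Blood pressure here is a post-treatment variable shaped by the drug; conditioning on it would introduce bias rather than remove it. The overall comparison is the causal one.
The causal difference is the pooled difference: 0.556 − 0.528 = +0.028.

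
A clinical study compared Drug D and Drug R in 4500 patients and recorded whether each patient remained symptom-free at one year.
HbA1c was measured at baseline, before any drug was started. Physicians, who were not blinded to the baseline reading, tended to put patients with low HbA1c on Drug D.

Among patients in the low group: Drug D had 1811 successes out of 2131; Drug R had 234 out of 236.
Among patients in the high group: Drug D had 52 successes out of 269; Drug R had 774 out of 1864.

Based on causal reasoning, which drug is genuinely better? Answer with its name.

HbA1c differs across drugs for reasons unrelated to any effect of the drug itself, and it separately predicts the outcome — a classic confounder. We must compare within HbA1c levels.
Within each level — low: 85.0% vs 99.2%; high: 19.3% vs 41.5% — Drug R is higher every time.

Drug R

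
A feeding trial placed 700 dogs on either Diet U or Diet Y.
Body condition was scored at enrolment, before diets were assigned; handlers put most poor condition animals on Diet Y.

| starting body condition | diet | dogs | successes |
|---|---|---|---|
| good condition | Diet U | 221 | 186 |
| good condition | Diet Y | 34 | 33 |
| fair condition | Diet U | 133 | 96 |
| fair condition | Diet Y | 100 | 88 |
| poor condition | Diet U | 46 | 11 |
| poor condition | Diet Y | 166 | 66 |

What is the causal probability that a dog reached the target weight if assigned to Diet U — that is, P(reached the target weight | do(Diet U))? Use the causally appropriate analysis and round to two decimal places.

0.62

Starting body condition is set before the diet has any effect — it is not caused by the diet — and it independently drives the outcome. That makes it a confounder, so the causal comparison is within starting body condition levels.
Standardising Diet U to the population starting body condition mix: 0.364·186/221 + 0.333·96/133 + 0.303·11/46 = 0.619.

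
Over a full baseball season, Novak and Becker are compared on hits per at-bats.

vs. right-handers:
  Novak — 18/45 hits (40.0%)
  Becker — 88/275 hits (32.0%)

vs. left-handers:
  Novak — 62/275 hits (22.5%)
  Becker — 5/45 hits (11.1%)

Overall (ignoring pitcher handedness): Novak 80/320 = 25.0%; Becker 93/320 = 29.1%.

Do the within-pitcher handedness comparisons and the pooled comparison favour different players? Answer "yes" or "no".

yes

Within each pitcher handedness level (vs. right-handers 40.0% vs 32.0%; vs. left-handers 22.5% vs 11.1%), Novak has the higher rate every time. Pooled: 25.0% vs 29.1% — Becker has the higher rate overall. The two comparisons disagree.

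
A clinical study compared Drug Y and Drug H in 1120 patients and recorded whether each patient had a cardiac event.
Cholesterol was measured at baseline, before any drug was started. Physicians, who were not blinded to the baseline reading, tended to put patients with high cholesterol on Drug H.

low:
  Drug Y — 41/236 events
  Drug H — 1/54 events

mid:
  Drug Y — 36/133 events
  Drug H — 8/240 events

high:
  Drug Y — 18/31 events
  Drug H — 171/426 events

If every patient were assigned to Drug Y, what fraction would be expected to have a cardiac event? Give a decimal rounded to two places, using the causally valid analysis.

Cholesterol differs across drugs for reasons unrelated to any effect of the drug itself, and it separately predicts the outcome — a classic confounder. We must compare within cholesterol levels.
Standardising Drug Y to the population cholesterol mix: 0.259·41/236 + 0.333·36/133 + 0.408·18/31 = 0.372.

0.37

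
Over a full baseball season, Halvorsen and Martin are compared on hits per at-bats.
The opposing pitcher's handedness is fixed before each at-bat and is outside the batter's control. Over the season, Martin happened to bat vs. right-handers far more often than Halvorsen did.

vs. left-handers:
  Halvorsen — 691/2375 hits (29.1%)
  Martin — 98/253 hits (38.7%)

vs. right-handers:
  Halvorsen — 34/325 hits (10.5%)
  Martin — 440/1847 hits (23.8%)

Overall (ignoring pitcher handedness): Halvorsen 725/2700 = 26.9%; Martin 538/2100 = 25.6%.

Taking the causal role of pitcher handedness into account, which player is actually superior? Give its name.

Nothing the player does changes pitcher handedness; the imbalance is an allocation artefact. With pitcher handedness also predicting the outcome, the pooled figure is confounded, and the within-stratum comparison is the causal one.
Within each level — vs. left-handers: 29.1% vs 38.7%; vs. right-handers: 10.5% vs 23.8% — Martin is higher every time.

Martin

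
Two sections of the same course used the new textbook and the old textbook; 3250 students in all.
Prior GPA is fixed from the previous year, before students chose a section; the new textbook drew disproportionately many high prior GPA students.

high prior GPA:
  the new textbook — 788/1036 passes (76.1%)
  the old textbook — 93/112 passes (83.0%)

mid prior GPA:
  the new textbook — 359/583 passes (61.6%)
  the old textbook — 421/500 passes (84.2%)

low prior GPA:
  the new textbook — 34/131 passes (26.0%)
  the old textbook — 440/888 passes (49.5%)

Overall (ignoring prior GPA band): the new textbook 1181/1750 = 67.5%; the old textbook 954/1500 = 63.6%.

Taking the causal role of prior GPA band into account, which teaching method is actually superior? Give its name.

the old textbook

Within every prior GPA band level the old textbook has the higher rate, yet pooled the new textbook does — Simpson's reversal.
Prior GPA band differs across teaching methods for reasons unrelated to any effect of the teaching method itself, and it separately predicts the outcome — a classic confounder. We must compare within prior GPA band levels.
Within each level — high prior GPA: 76.1% vs 83.0%; mid prior GPA: 61.6% vs 84.2%; low prior GPA: 26.0% vs 49.5% — the old textbook is higher every time.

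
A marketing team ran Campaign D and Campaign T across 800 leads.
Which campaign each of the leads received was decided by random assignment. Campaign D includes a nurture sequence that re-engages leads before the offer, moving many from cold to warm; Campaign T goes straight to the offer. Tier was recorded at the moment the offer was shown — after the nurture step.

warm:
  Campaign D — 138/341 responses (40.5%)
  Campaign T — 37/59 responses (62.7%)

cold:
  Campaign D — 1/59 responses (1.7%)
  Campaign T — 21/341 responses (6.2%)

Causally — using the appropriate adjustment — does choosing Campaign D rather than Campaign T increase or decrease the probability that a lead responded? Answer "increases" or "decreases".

The stratified and pooled comparisons disagree (Campaign T wins within each engagement tier; Campaign D wins overall), so the answer turns on the causal role of engagement tier.
Engagement tier is recorded after the campaign and is itself shifted by it — it sits on the causal path from campaign to outcome. Conditioning on a mediator would strip out part of the effect we want; the pooled comparison gives the total causal effect.
Pooled: Campaign D 34.8% vs Campaign T 14.5%; Campaign D is higher overall.

increases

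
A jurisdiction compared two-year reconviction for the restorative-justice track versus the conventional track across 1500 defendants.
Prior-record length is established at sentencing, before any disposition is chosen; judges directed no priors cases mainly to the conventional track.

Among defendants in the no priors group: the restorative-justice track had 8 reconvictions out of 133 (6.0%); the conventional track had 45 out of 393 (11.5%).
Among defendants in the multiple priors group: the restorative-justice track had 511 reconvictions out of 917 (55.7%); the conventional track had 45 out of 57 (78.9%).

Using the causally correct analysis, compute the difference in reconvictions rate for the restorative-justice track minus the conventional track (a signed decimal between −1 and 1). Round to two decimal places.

The stratified and pooled comparisons disagree (the restorative-justice track wins within each prior-record length; the conventional track wins overall), so the answer turns on the causal role of prior-record length.
Prior-record length satisfies the back-door criterion: it is not a descendant of the disposition, and it blocks the spurious path from disposition to outcome. Adjusting for it (i.e., using the within-prior-record length rates) gives the causal effect.
Adjusting over the population distribution of prior-record length: 0.351·(0.060−0.115) + 0.649·(0.557−0.789) = -0.170.

-0.17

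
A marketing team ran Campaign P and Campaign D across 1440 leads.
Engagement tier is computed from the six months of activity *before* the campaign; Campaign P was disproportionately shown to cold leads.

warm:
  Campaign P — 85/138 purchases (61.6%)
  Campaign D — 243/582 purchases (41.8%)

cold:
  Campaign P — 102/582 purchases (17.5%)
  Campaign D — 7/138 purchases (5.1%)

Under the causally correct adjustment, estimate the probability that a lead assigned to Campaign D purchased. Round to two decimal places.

0.23

Campaign P is higher inside every engagement tier stratum but Campaign D is higher in aggregate. Whether to stratify depends on how engagement tier relates to the campaign.
Engagement tier satisfies the back-door criterion: it is not a descendant of the campaign, and it blocks the spurious path from campaign to outcome. Adjusting for it (i.e., using the within-engagement tier rates) gives the causal effect.
Standardising Campaign D to the population engagement tier mix: 0.500·243/582 + 0.500·7/138 = 0.234.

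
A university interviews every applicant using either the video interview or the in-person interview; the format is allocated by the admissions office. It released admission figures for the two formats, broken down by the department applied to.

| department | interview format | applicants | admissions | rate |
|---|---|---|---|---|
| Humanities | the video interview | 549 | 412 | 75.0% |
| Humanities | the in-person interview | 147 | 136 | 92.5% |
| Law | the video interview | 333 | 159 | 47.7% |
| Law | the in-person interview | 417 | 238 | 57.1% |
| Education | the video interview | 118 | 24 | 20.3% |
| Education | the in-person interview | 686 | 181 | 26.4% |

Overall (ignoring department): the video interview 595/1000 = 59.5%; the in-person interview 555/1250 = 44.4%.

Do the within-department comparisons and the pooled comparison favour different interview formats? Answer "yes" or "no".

yes

Within each department level (Humanities 75.0% vs 92.5%; Law 47.7% vs 57.1%; Education 20.3% vs 26.4%), the in-person interview has the higher rate every time. Pooled: 59.5% vs 44.4% — the video interview has the higher rate overall. The two comparisons disagree.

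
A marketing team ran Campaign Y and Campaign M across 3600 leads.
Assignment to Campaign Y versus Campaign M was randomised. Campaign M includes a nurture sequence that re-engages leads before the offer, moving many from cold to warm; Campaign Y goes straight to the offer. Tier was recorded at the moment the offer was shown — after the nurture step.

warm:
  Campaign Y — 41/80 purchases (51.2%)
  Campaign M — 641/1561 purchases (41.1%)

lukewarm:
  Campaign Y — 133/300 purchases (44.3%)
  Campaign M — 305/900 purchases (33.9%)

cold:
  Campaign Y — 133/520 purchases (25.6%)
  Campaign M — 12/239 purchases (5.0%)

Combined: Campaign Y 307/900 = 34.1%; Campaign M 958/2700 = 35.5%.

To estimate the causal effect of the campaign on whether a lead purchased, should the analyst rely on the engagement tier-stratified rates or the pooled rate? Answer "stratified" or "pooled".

pooled

The distribution of engagement tier is itself part of what the campaign does — it is an intermediate outcome. Holding it fixed would remove that part of the effect; the total effect is the pooled difference.
Pooled: Campaign Y 34.1% vs Campaign M 35.5%; Campaign M is higher overall.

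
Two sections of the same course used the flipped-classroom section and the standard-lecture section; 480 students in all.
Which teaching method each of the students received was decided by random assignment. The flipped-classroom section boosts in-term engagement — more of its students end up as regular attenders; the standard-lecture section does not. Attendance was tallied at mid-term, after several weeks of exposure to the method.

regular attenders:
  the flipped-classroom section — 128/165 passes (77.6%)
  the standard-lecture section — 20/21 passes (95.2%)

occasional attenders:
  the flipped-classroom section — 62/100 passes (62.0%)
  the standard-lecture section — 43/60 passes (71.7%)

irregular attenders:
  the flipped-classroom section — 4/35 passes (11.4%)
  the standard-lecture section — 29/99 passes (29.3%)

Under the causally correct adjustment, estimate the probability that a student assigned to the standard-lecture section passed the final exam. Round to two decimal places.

the standard-lecture section is higher inside every mid-term attendance stratum but the flipped-classroom section is higher in aggregate. Whether to stratify depends on how mid-term attendance relates to the teaching method.
Mid-term attendance is recorded after the teaching method and is itself shifted by it — it sits on the causal path from teaching method to outcome. Conditioning on a mediator would strip out part of the effect we want; the pooled comparison gives the total causal effect.
So P(outcome | do(the standard-lecture section)) is just the pooled rate for the standard-lecture section: 92/180 = 0.511.

0.51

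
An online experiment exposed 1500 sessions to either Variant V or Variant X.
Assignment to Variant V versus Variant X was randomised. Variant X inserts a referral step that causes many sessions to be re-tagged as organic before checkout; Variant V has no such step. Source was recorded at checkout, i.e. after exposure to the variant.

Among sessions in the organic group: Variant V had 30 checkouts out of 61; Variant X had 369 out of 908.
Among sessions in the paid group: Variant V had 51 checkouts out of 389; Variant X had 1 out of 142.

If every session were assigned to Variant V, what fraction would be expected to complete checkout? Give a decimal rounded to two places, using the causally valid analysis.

Because the variant influences traffic source, traffic source is a post-treatment mediator, not a confounder. Stratifying on it would bias the estimate; the causal effect is the crude pooled difference.
So P(outcome | do(Variant V)) is just the pooled rate for Variant V: 81/450 = 0.180.

0.18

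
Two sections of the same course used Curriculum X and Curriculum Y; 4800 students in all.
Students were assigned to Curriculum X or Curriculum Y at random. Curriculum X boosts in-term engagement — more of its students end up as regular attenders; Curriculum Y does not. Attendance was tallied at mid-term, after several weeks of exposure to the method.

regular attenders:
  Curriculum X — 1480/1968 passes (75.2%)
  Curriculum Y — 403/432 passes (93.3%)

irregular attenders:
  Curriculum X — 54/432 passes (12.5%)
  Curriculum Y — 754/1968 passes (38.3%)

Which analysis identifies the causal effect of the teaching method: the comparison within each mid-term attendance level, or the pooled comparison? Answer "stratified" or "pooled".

Mid-term attendance is downstream of the teaching method. One should not condition on a consequence of treatment, so the overall rates are the right comparison.
Pooled: Curriculum X 63.9% vs Curriculum Y 48.2%; Curriculum X is higher overall.

pooled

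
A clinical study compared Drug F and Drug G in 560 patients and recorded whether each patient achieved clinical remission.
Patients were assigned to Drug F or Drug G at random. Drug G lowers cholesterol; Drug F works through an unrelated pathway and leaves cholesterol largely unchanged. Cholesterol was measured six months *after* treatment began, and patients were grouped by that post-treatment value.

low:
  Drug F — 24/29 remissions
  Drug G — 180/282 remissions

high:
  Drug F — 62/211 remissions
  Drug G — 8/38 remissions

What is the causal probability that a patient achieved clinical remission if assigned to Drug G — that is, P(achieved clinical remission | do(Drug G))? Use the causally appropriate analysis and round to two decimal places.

Cholesterol here is a post-treatment variable shaped by the drug; conditioning on it would introduce bias rather than remove it. The overall comparison is the causal one.
So P(outcome | do(Drug G)) is just the pooled rate for Drug G: 188/320 = 0.588.

0.59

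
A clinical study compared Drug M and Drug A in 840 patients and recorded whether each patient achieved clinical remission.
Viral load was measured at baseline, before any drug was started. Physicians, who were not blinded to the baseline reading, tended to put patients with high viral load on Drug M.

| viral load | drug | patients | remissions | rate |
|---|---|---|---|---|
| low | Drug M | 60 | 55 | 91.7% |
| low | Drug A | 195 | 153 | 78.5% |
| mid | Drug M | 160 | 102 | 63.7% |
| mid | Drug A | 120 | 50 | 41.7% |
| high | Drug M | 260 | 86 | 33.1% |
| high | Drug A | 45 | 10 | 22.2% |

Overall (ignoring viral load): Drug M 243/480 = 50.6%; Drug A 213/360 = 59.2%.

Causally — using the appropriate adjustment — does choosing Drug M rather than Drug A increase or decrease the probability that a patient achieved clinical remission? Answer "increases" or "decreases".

Within every viral load level Drug M has the higher rate, yet pooled Drug A does — Simpson's reversal.
Viral load is set before the drug has any effect — it is not caused by the drug — and it independently drives the outcome. That makes it a confounder, so the causal comparison is within viral load levels.
Within each level — low: 91.7% vs 78.5%; mid: 63.7% vs 41.7%; high: 33.1% vs 22.2% — Drug M is higher every time.

increases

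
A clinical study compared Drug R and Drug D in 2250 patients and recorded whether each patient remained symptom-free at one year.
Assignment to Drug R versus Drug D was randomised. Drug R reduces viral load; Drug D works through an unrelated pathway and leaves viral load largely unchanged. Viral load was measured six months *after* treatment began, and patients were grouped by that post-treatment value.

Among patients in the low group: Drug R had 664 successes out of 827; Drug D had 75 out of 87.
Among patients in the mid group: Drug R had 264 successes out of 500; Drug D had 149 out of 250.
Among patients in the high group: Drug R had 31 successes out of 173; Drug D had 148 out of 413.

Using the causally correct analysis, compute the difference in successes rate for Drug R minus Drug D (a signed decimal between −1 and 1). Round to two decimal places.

Within every viral load level Drug D has the higher rate, yet pooled Drug R does — Simpson's reversal.
Viral load is downstream of the drug. One should not condition on a consequence of treatment, so the overall rates are the right comparison.
The causal difference is the pooled difference: 0.639 − 0.496 = +0.143.

+0.14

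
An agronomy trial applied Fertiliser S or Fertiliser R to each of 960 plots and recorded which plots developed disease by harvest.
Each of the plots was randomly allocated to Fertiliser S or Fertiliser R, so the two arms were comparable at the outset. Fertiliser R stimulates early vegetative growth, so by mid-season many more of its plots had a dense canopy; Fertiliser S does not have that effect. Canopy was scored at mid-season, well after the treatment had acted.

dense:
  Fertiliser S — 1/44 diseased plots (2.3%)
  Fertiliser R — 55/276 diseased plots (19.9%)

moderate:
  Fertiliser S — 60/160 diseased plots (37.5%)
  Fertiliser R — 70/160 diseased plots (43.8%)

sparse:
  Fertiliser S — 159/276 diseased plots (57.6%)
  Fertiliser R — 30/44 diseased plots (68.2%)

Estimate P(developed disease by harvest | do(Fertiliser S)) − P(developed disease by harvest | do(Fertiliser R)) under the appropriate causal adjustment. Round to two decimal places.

The stratified and pooled comparisons disagree (Fertiliser S wins within each mid-season canopy; Fertiliser R wins overall), so the answer turns on the causal role of mid-season canopy.
The distribution of mid-season canopy is itself part of what the fertiliser does — it is an intermediate outcome. Holding it fixed would remove that part of the effect; the total effect is the pooled difference.
The causal difference is the pooled difference: 0.458 − 0.323 = +0.135.

+0.14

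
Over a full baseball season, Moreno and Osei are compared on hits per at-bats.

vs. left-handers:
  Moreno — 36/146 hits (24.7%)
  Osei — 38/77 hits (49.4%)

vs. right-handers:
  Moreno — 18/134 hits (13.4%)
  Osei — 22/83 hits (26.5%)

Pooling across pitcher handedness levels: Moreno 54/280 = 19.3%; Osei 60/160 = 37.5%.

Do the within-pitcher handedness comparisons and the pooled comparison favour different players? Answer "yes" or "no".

Within each pitcher handedness level (vs. left-handers 24.7% vs 49.4%; vs. right-handers 13.4% vs 26.5%), Osei has the higher rate every time. Pooled: 19.3% vs 37.5% — Osei has the higher rate overall. They agree.

no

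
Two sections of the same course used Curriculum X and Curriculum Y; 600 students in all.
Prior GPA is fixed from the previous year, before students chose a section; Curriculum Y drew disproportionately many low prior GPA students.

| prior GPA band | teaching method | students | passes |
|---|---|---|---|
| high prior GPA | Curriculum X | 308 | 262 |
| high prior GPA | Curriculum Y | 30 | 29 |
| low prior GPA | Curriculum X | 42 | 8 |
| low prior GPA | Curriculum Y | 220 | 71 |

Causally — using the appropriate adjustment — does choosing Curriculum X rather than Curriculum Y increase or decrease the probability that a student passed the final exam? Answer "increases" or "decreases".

The stratified and pooled comparisons disagree (Curriculum Y wins within each prior GPA band; Curriculum X wins overall), so the answer turns on the causal role of prior GPA band.
The imbalance in prior GPA band arose from how students were allocated, not from anything the teaching method did; and prior GPA band independently affects the outcome. The pooled gap is confounded — condition on prior GPA band.
Within each level — high prior GPA: 85.1% vs 96.7%; low prior GPA: 19.0% vs 32.3% — Curriculum Y is higher every time.

decreases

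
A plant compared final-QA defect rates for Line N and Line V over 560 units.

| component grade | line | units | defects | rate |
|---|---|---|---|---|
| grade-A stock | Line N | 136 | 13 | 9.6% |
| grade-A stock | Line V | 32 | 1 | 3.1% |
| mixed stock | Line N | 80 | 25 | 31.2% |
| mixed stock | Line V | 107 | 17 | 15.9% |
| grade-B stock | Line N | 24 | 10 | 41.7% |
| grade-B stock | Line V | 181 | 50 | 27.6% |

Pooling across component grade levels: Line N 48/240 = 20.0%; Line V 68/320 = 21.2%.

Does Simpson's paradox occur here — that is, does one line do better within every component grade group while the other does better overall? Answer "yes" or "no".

Within each component grade level (grade-A stock 9.6% vs 3.1%; mixed stock 31.2% vs 15.9%; grade-B stock 41.7% vs 27.6%), Line V has the lower rate every time. Pooled: 20.0% vs 21.2% — Line N has the lower rate overall. The two comparisons disagree.

yes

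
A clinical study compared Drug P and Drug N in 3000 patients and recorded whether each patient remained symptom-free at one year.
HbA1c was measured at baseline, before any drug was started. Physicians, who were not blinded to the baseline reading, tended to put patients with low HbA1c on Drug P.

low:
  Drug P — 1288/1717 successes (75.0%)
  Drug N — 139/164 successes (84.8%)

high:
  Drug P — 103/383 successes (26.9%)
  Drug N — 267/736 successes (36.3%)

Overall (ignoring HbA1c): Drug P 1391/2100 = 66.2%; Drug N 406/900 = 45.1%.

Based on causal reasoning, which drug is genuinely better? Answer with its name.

Drug N

Nothing the drug does changes HbA1c; the imbalance is an allocation artefact. With HbA1c also predicting the outcome, the pooled figure is confounded, and the within-stratum comparison is the causal one.
Within each level — low: 75.0% vs 84.8%; high: 26.9% vs 36.3% — Drug N is higher every time.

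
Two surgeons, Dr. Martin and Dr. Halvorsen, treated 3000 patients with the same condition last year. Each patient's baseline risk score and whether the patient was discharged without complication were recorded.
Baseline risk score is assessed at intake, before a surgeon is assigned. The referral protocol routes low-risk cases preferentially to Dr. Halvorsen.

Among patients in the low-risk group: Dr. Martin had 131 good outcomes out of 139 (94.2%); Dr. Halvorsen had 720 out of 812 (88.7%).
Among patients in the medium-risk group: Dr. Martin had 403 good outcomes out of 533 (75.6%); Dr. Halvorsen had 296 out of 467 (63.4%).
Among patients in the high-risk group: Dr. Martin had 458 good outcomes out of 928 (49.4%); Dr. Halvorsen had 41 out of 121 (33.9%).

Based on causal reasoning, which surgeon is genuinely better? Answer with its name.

Dr. Martin

Nothing the surgeon does changes baseline risk score; the imbalance is an allocation artefact. With baseline risk score also predicting the outcome, the pooled figure is confounded, and the within-stratum comparison is the causal one.
Within each level — low-risk: 94.2% vs 88.7%; medium-risk: 75.6% vs 63.4%; high-risk: 49.4% vs 33.9% — Dr. Martin is higher every time.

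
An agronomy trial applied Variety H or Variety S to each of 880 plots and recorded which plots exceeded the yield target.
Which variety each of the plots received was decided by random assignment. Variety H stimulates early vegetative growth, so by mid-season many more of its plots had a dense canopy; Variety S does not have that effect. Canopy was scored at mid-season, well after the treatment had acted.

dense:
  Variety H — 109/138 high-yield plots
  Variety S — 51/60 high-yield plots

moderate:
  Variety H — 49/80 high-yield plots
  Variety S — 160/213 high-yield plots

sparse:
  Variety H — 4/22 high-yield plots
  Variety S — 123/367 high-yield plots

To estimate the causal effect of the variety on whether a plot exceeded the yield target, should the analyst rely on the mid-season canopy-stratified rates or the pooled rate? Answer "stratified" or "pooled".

Variety S is higher inside every mid-season canopy stratum but Variety H is higher in aggregate. Whether to stratify depends on how mid-season canopy relates to the variety.
Because the variety influences mid-season canopy, mid-season canopy is a post-treatment mediator, not a confounder. Stratifying on it would bias the estimate; the causal effect is the crude pooled difference.
Pooled: Variety H 67.5% vs Variety S 52.2%; Variety H is higher overall.

pooled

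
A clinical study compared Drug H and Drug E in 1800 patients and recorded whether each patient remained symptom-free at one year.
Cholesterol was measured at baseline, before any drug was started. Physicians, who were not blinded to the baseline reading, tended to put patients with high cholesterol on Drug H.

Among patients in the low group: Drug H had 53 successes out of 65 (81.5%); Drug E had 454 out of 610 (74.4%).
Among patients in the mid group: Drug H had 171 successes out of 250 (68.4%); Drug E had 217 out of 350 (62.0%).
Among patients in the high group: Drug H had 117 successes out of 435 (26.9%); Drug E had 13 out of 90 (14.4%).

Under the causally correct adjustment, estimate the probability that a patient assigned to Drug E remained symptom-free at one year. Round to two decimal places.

Drug H is higher inside every cholesterol stratum but Drug E is higher in aggregate. Whether to stratify depends on how cholesterol relates to the drug.
Cholesterol is set before the drug has any effect — it is not caused by the drug — and it independently drives the outcome. That makes it a confounder, so the causal comparison is within cholesterol levels.
Standardising Drug E to the population cholesterol mix: 0.375·454/610 + 0.333·217/350 + 0.292·13/90 = 0.528.

0.53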